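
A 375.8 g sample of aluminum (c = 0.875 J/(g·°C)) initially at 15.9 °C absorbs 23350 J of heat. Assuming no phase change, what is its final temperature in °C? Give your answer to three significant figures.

ΔT = q / (m c) = 23350 / (375.8 × 0.875) = 71.01 °C
T_f = 15.9 + 71.01 = 86.91 °C

T_f = 86.9 °C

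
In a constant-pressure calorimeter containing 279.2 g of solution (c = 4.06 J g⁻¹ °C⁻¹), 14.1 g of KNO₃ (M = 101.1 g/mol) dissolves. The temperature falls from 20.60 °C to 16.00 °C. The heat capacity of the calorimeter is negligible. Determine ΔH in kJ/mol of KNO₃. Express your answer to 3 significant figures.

|ΔT| = |16.00 − 20.60| = 4.60 °C
|q_surr| = (279.2 × 4.06) × 4.60 = 1133.552 × 4.60 = 5214 J
n(KNO₃) = 14.1 / 101.1 = 0.1395 mol
Temperature fell, so q_rxn = +|q_surr| = 5.214 kJ
ΔH = q_rxn / n = 37.38 kJ/mol

ΔH = 37.4 kJ/mol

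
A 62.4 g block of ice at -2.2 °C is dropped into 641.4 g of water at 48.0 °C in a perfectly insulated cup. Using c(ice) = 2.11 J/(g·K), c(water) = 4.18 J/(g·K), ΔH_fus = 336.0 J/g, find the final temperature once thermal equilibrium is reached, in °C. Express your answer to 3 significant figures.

T_f = 36.5 °C

Heat to bring ice to 0 °C and melt it: q₁ = 62.4×2.11×2.2 + 62.4×336.0 = 21256 J
Heat the water can supply cooling to 0 °C: 641.4×4.18×48.0 = 128690 J > q₁, so all ice melts.
Energy balance: 641.4×4.18×(48.0 − T) = 21256 + 62.4×4.18×(T − 0)
2681.052(48.0 − T) = 21256 + 260.832 T
128690 − 21256 = 2941.884 T
T = 107434 / 2941.884 = 36.52 °C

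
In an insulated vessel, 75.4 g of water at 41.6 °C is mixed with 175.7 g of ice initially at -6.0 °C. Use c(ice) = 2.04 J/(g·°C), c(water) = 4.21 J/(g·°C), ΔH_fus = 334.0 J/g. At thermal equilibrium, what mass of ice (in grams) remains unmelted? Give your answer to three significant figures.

Heat to warm all ice to 0 °C: 175.7×2.04×6.0 = 2150.6 J
Heat released by water cooling to 0 °C: 75.4×4.21×41.6 = 13205 J
13205 J < 2150.6 + 175.7×334.0 = 60834.4 J, so not all ice melts; final T = 0 °C.
Heat left for melting: 13205 − 2150.6 = 11054.4 J
Mass melted = 11054.4 / 334.0 = 33.10 g
Ice remaining = 175.7 − 33.10 = 142.60 g

m_ice remaining = 143 g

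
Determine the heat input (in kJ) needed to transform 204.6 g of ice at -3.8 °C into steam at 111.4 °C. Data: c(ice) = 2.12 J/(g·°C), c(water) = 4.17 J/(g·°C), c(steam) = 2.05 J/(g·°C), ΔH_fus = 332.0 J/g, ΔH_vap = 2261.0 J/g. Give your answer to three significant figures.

q = 622 kJ

q1 (heat ice -3.8→0.0 °C): 204.6 × 2.12 × 3.8 = 1648 J
q2 (melt at 0 °C): 204.6 × 332.0 = 67927 J
q3 (heat water 0.0→100.0 °C): 204.6 × 4.17 × 100.0 = 85318 J
q4 (vaporize at 100 °C): 204.6 × 2261.0 = 462601 J
q5 (heat steam 100.0→111.4 °C): 204.6 × 2.05 × 11.4 = 4782 J
Total: 1648 + 67927 + 85318 + 462601 + 4782 = 622276 J = 622 kJ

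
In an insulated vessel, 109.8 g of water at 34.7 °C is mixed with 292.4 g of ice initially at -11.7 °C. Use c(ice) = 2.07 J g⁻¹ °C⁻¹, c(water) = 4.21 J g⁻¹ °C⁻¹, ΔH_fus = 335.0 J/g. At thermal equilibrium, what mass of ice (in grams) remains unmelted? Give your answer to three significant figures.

m_ice remaining = 266 g

Heat to warm all ice to 0 °C: 292.4×2.07×11.7 = 7081.6 J
Heat released by water cooling to 0 °C: 109.8×4.21×34.7 = 16040 J
16040 J < 7081.6 + 292.4×335.0 = 105035.6 J, so not all ice melts; final T = 0 °C.
Heat left for melting: 16040 − 7081.6 = 8958.4 J
Mass melted = 8958.4 / 335.0 = 26.74 g
Ice remaining = 292.4 − 26.74 = 265.66 g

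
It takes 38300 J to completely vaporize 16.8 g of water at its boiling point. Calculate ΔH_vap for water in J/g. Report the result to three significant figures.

ΔH_vap = 2280 J/g

ΔH_vap = q / m = 38300 / 16.8 = 2280 J/g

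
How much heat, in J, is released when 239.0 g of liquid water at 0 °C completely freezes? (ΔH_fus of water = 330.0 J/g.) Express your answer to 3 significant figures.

q = m × ΔH_fus = 239.0 × 330.0 = 78870 J

q = 78900 J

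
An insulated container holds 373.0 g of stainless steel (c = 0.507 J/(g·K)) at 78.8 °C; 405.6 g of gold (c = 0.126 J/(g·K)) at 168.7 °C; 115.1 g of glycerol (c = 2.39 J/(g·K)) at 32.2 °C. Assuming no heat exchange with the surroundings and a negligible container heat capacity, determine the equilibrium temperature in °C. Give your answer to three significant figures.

T_f = 62.8 °C

Σ mᵢcᵢ(T − Tᵢ) = 0  ⇒  T = Σ mᵢcᵢTᵢ / Σ mᵢcᵢ
Σ mᵢcᵢ = 373.0×0.507 + 405.6×0.126 + 115.1×2.39 = 515.3056
Σ mᵢcᵢTᵢ = 189.111×78.8 + 51.1056×168.7 + 275.089×32.2 = 32381
T = 32381 / 515.3056 = 62.84 °C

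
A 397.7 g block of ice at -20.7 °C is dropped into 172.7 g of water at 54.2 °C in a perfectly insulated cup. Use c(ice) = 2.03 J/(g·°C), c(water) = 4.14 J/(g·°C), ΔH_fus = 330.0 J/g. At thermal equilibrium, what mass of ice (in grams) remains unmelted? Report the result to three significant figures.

m_ice remaining = 331 g

Heat to warm all ice to 0 °C: 397.7×2.03×20.7 = 16712 J
Heat released by water cooling to 0 °C: 172.7×4.14×54.2 = 38752 J
38752 J < 16712 + 397.7×330.0 = 147953 J, so not all ice melts; final T = 0 °C.
Heat left for melting: 38752 − 16712 = 22040 J
Mass melted = 22040 / 330.0 = 66.79 g
Ice remaining = 397.7 − 66.79 = 330.91 g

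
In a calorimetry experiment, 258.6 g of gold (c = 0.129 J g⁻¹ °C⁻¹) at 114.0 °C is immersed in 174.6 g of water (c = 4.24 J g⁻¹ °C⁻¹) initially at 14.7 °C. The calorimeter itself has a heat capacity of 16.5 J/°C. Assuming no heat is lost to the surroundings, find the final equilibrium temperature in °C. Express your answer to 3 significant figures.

Heat lost by gold = heat gained by water + calorimeter.
(258.6)(0.129)(114.0 − T) = [(174.6)(4.24) + 16.5](T − 14.7)
33.3594 (114.0 − T) = 756.804 (T − 14.7)
3803.0 − 33.3594 T = 756.804 T − 11125
14928.0 = 790.1634 T
T = 18.89 °C

T_f = 18.9 °C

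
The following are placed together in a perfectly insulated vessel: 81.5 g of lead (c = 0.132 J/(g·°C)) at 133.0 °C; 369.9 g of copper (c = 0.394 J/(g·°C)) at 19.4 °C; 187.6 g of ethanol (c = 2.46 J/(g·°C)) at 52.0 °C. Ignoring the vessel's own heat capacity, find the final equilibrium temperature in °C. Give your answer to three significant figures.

Σ mᵢcᵢ(T − Tᵢ) = 0  ⇒  T = Σ mᵢcᵢTᵢ / Σ mᵢcᵢ
Σ mᵢcᵢ = 81.5×0.132 + 369.9×0.394 + 187.6×2.46 = 617.9946
Σ mᵢcᵢTᵢ = 10.758×133.0 + 145.7406×19.4 + 461.496×52.0 = 28256
T = 28256 / 617.9946 = 45.72 °C

T_f = 45.7 °C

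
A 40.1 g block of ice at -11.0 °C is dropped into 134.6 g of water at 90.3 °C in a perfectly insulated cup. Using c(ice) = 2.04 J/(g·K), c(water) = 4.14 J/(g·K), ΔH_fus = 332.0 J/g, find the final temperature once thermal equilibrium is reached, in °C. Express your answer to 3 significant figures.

T_f = 49.9 °C

Heat to bring ice to 0 °C and melt it: q₁ = 40.1×2.04×11.0 + 40.1×332.0 = 14213 J
Heat the water can supply cooling to 0 °C: 134.6×4.14×90.3 = 50319.1 J > q₁, so all ice melts.
Energy balance: 134.6×4.14×(90.3 − T) = 14213 + 40.1×4.14×(T − 0)
557.244(90.3 − T) = 14213 + 166.014 T
50319.1 − 14213 = 723.258 T
T = 36106.1 / 723.258 = 49.92 °C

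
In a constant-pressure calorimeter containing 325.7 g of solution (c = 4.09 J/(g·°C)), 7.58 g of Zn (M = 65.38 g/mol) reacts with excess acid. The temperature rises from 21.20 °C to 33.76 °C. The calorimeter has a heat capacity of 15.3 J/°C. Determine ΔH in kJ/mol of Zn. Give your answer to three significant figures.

ΔH = -146 kJ/mol

|ΔT| = |33.76 − 21.20| = 12.56 °C
|q_surr| = (325.7 × 4.09 + 15.3) × 12.56 = 1347.413 × 12.56 = 16920 J
n(Zn) = 7.58 / 65.38 = 0.1159 mol
Temperature rose, so q_rxn = −|q_surr| = -16.92 kJ
ΔH = q_rxn / n = -146.0 kJ/mol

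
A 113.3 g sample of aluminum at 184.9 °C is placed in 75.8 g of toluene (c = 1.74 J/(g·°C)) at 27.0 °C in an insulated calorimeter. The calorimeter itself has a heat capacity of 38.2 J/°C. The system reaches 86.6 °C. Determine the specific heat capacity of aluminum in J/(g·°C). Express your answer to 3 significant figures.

q_gained = (75.8 × 1.74 + 38.2) × (86.6 − 27.0) = 10140 J
q_lost = 113.3 × c × (184.9 − 86.6) = 11137.39 c
Set equal: c = 10140 / 11137.39 = 0.910 J/(g·°C)

c = 0.910 J/(g·°C)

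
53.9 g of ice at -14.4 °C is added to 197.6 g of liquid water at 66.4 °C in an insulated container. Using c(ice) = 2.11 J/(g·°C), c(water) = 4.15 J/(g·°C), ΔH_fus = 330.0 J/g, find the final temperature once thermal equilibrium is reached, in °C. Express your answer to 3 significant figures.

Heat to bring ice to 0 °C and melt it: q₁ = 53.9×2.11×14.4 + 53.9×330.0 = 19425 J
Heat the water can supply cooling to 0 °C: 197.6×4.15×66.4 = 54450.7 J > q₁, so all ice melts.
Energy balance: 197.6×4.15×(66.4 − T) = 19425 + 53.9×4.15×(T − 0)
820.04(66.4 − T) = 19425 + 223.685 T
54450.7 − 19425 = 1043.725 T
T = 35025.7 / 1043.725 = 33.56 °C

T_f = 33.6 °C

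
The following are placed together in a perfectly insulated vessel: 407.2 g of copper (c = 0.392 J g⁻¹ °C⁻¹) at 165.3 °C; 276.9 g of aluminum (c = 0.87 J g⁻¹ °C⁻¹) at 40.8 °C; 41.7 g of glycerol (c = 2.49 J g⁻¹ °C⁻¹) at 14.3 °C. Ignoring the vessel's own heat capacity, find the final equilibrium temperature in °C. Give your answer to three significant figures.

Σ mᵢcᵢ(T − Tᵢ) = 0  ⇒  T = Σ mᵢcᵢTᵢ / Σ mᵢcᵢ
Σ mᵢcᵢ = 407.2×0.392 + 276.9×0.87 + 41.7×2.49 = 504.3584
Σ mᵢcᵢTᵢ = 159.6224×165.3 + 240.903×40.8 + 103.833×14.3 = 37699
T = 37699 / 504.3584 = 74.746 °C

T_f = 74.7 °C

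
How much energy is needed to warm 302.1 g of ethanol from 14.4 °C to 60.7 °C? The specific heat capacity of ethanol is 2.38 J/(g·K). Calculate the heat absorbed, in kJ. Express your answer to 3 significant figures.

q = 33.3 kJ

q = m c ΔT = 302.1 × 2.38 × (60.7 − 14.4)
q = 302.1 × 2.38 × 46.3 = 33290 J = 33.3 kJ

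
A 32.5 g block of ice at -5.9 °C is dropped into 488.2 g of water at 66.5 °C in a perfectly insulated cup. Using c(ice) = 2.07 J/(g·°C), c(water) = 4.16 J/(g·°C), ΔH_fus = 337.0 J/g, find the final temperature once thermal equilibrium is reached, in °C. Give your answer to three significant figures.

Heat to bring ice to 0 °C and melt it: q₁ = 32.5×2.07×5.9 + 32.5×337.0 = 11349 J
Heat the water can supply cooling to 0 °C: 488.2×4.16×66.5 = 135056 J > q₁, so all ice melts.
Energy balance: 488.2×4.16×(66.5 − T) = 11349 + 32.5×4.16×(T − 0)
2030.912(66.5 − T) = 11349 + 135.2 T
135056 − 11349 = 2166.112 T
T = 123707 / 2166.112 = 57.11 °C

T_f = 57.1 °C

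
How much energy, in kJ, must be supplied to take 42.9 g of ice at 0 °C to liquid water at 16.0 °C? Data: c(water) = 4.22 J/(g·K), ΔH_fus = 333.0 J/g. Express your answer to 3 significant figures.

q = 17.2 kJ

q1 (melt at 0 °C): 42.9 × 333.0 = 14286 J
q2 (heat water 0.0→16.0 °C): 42.9 × 4.22 × 16.0 = 2897 J
Total: 14286 + 2897 = 17183 J = 17.2 kJ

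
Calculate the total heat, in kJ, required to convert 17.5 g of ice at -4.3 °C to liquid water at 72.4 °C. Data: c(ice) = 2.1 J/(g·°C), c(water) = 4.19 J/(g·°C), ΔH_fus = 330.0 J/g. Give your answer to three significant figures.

q1 (heat ice -4.3→0.0 °C): 17.5 × 2.1 × 4.3 = 158 J
q2 (melt at 0 °C): 17.5 × 330.0 = 5775 J
q3 (heat water 0.0→72.4 °C): 17.5 × 4.19 × 72.4 = 5309 J
Total: 158 + 5775 + 5309 = 11242 J = 11.2 kJ

q = 11.2 kJ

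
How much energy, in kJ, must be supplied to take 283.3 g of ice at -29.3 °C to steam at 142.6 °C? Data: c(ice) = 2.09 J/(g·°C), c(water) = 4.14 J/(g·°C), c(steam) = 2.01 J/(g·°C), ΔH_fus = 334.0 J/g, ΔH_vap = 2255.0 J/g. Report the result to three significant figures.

q1 (heat ice -29.3→0.0 °C): 283.3 × 2.09 × 29.3 = 17348 J
q2 (melt at 0 °C): 283.3 × 334.0 = 94622 J
q3 (heat water 0.0→100.0 °C): 283.3 × 4.14 × 100.0 = 117286 J
q4 (vaporize at 100 °C): 283.3 × 2255.0 = 638842 J
q5 (heat steam 100.0→142.6 °C): 283.3 × 2.01 × 42.6 = 24258 J
Total: 17348 + 94622 + 117286 + 638842 + 24258 = 892356 J = 892 kJ

q = 892 kJ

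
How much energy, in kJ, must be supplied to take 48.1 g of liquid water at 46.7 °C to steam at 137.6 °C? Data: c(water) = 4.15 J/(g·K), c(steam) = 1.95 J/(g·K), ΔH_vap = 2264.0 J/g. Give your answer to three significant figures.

q = 123 kJ

q1 (heat water 46.7→100.0 °C): 48.1 × 4.15 × 53.3 = 10639 J
q2 (vaporize at 100 °C): 48.1 × 2264.0 = 108898 J
q3 (heat steam 100.0→137.6 °C): 48.1 × 1.95 × 37.6 = 3527 J
Total: 10639 + 108898 + 3527 = 123064 J = 123 kJ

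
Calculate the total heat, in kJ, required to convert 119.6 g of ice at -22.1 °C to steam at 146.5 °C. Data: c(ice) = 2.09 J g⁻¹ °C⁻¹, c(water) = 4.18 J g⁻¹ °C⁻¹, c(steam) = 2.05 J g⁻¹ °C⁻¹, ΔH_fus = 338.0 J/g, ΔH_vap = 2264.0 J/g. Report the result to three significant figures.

q1 (heat ice -22.1→0.0 °C): 119.6 × 2.09 × 22.1 = 5524 J
q2 (melt at 0 °C): 119.6 × 338.0 = 40425 J
q3 (heat water 0.0→100.0 °C): 119.6 × 4.18 × 100.0 = 49993 J
q4 (vaporize at 100 °C): 119.6 × 2264.0 = 270774 J
q5 (heat steam 100.0→146.5 °C): 119.6 × 2.05 × 46.5 = 11401 J
Total: 5524 + 40425 + 49993 + 270774 + 11401 = 378117 J = 378 kJ

q = 378 kJ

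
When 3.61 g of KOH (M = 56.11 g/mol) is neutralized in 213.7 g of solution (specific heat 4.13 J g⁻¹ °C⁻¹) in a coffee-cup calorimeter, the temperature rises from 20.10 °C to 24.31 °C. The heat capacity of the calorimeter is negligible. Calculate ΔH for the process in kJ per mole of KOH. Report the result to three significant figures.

|ΔT| = |24.31 − 20.10| = 4.21 °C
|q_surr| = (213.7 × 4.13) × 4.21 = 882.581 × 4.21 = 3716 J
n(KOH) = 3.61 / 56.11 = 0.06434 mol
Temperature rose, so q_rxn = −|q_surr| = -3.716 kJ
ΔH = q_rxn / n = -57.76 kJ/mol

ΔH = -57.8 kJ/mol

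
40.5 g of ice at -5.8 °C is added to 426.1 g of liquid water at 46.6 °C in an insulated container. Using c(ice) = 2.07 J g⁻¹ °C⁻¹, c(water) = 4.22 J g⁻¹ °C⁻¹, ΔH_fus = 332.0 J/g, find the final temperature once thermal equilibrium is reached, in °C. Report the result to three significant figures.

T_f = 35.5 °C

Heat to bring ice to 0 °C and melt it: q₁ = 40.5×2.07×5.8 + 40.5×332.0 = 13932 J
Heat the water can supply cooling to 0 °C: 426.1×4.22×46.6 = 83793.4 J > q₁, so all ice melts.
Energy balance: 426.1×4.22×(46.6 − T) = 13932 + 40.5×4.22×(T − 0)
1798.142(46.6 − T) = 13932 + 170.91 T
83793.4 − 13932 = 1969.052 T
T = 69861.4 / 1969.052 = 35.48 °C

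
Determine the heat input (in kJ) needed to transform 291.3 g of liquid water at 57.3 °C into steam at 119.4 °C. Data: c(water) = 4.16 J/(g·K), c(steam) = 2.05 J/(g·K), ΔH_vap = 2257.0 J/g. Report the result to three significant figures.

q1 (heat water 57.3→100.0 °C): 291.3 × 4.16 × 42.7 = 51744 J
q2 (vaporize at 100 °C): 291.3 × 2257.0 = 657464 J
q3 (heat steam 100.0→119.4 °C): 291.3 × 2.05 × 19.4 = 11585 J
Total: 51744 + 657464 + 11585 = 720793 J = 721 kJ

q = 721 kJ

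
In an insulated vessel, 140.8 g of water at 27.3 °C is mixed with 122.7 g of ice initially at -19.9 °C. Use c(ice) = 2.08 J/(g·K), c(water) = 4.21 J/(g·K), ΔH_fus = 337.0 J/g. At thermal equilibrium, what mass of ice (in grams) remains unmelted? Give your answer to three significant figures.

Heat to warm all ice to 0 °C: 122.7×2.08×19.9 = 5078.8 J
Heat released by water cooling to 0 °C: 140.8×4.21×27.3 = 16183 J
16183 J < 5078.8 + 122.7×337.0 = 46428.7 J, so not all ice melts; final T = 0 °C.
Heat left for melting: 16183 − 5078.8 = 11104.2 J
Mass melted = 11104.2 / 337.0 = 32.95 g
Ice remaining = 122.7 − 32.95 = 89.75 g

m_ice remaining = 89.8 g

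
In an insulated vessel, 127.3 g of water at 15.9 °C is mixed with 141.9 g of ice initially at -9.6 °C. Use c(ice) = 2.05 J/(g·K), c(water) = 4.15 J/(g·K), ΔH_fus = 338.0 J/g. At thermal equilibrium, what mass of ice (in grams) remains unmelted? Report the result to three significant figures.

m_ice remaining = 125 g

Heat to warm all ice to 0 °C: 141.9×2.05×9.6 = 2792.6 J
Heat released by water cooling to 0 °C: 127.3×4.15×15.9 = 8399.9 J
8399.9 J < 2792.6 + 141.9×338.0 = 50754.8 J, so not all ice melts; final T = 0 °C.
Heat left for melting: 8399.9 − 2792.6 = 5607.3 J
Mass melted = 5607.3 / 338.0 = 16.59 g
Ice remaining = 141.9 − 16.59 = 125.31 g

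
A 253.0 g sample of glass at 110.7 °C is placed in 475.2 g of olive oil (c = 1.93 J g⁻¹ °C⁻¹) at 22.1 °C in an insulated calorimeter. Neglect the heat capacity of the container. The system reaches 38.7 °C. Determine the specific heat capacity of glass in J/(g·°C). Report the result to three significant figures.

c = 0.836 J/(g·°C)

q_gained = (475.2 × 1.93) × (38.7 − 22.1) = 15220 J
q_lost = 253.0 × c × (110.7 − 38.7) = 18216 c
Set equal: c = 15220 / 18216 = 0.836 J/(g·°C)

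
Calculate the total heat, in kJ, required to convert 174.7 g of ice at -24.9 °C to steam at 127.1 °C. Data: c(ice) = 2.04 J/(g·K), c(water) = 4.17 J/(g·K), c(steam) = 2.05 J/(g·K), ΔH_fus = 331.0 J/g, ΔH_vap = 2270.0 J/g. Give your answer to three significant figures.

q = 546 kJ

q1 (heat ice -24.9→0.0 °C): 174.7 × 2.04 × 24.9 = 8874 J
q2 (melt at 0 °C): 174.7 × 331.0 = 57826 J
q3 (heat water 0.0→100.0 °C): 174.7 × 4.17 × 100.0 = 72850 J
q4 (vaporize at 100 °C): 174.7 × 2270.0 = 396569 J
q5 (heat steam 100.0→127.1 °C): 174.7 × 2.05 × 27.1 = 9705 J
Total: 8874 + 57826 + 72850 + 396569 + 9705 = 545824 J = 546 kJ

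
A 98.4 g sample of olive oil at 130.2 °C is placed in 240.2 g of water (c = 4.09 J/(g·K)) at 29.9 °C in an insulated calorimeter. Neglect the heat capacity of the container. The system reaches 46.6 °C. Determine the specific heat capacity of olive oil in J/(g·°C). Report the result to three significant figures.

q_gained = (240.2 × 4.09) × (46.6 − 29.9) = 16410 J
q_lost = 98.4 × c × (130.2 − 46.6) = 8226.24 c
Set equal: c = 16410 / 8226.24 = 1.99 J/(g·°C)

c = 1.99 J/(g·°C)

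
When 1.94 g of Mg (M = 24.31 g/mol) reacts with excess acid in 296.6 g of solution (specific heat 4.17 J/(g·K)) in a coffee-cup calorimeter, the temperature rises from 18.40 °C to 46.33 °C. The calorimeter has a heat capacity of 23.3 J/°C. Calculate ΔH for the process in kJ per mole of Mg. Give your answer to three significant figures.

ΔH = -441 kJ/mol

|ΔT| = |46.33 − 18.40| = 27.93 °C
|q_surr| = (296.6 × 4.17 + 23.3) × 27.93 = 1260.122 × 27.93 = 35200 J
n(Mg) = 1.94 / 24.31 = 0.07980 mol
Temperature rose, so q_rxn = −|q_surr| = -35.20 kJ
ΔH = q_rxn / n = -441.1 kJ/mol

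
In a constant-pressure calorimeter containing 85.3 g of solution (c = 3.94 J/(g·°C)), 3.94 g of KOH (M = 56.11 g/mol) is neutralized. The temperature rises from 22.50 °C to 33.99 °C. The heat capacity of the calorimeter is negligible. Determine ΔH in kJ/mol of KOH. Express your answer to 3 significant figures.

ΔH = -55.0 kJ/mol

|ΔT| = |33.99 − 22.50| = 11.49 °C
|q_surr| = (85.3 × 3.94) × 11.49 = 336.082 × 11.49 = 3862 J
n(KOH) = 3.94 / 56.11 = 0.07022 mol
Temperature rose, so q_rxn = −|q_surr| = -3.862 kJ
ΔH = q_rxn / n = -55.00 kJ/mol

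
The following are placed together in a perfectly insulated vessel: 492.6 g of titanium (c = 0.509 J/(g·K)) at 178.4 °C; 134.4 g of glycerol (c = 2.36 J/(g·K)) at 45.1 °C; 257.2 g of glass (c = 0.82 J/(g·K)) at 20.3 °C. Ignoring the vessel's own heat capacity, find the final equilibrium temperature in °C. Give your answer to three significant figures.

Σ mᵢcᵢ(T − Tᵢ) = 0  ⇒  T = Σ mᵢcᵢTᵢ / Σ mᵢcᵢ
Σ mᵢcᵢ = 492.6×0.509 + 134.4×2.36 + 257.2×0.82 = 778.8214
Σ mᵢcᵢTᵢ = 250.7334×178.4 + 317.184×45.1 + 210.904×20.3 = 63317
T = 63317 / 778.8214 = 81.30 °C

T_f = 81.3 °C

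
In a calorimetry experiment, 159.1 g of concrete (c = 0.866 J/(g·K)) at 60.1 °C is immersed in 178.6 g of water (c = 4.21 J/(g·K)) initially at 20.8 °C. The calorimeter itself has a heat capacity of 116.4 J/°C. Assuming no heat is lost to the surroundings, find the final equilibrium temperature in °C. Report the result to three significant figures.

T_f = 26.2 °C

Heat lost by concrete = heat gained by water + calorimeter.
(159.1)(0.866)(60.1 − T) = [(178.6)(4.21) + 116.4](T − 20.8)
137.7806 (60.1 − T) = 868.306 (T − 20.8)
8280.6 − 137.7806 T = 868.306 T − 18061
26341.6 = 1006.0866 T
T = 26.18 °C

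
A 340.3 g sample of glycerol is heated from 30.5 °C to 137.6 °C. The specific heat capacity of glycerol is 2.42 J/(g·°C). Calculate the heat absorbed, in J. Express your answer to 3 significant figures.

q = 88200 J

q = m c ΔT = 340.3 × 2.42 × (137.6 − 30.5)
q = 340.3 × 2.42 × 107.1 = 88200 J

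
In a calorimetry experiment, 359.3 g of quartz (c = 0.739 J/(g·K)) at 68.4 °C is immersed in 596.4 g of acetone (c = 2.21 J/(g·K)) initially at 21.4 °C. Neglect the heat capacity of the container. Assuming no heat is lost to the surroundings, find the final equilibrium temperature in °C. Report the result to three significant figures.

Heat lost by quartz = heat gained by acetone.
(359.3)(0.739)(68.4 − T) = (596.4)(2.21)(T − 21.4)
265.5227 (68.4 − T) = 1318.044 (T − 21.4)
18162 − 265.5227 T = 1318.044 T − 28206
46368 = 1583.5667 T
T = 29.28 °C

T_f = 29.3 °C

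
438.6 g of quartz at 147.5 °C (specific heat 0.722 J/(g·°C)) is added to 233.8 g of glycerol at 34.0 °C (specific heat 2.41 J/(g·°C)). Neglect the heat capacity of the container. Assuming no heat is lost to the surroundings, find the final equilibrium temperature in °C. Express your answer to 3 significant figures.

T_f = 74.8 °C

Heat lost by quartz = heat gained by glycerol.
(438.6)(0.722)(147.5 − T) = (233.8)(2.41)(T − 34.0)
316.6692 (147.5 − T) = 563.458 (T − 34.0)
46709 − 316.6692 T = 563.458 T − 19158
65867 = 880.1272 T
T = 74.84 °C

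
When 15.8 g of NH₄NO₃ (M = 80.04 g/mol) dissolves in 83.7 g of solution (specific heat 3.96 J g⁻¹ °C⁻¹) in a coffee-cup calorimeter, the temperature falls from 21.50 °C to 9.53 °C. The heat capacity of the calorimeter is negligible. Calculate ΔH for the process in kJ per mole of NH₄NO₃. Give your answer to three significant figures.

ΔH = 20.1 kJ/mol

|ΔT| = |9.53 − 21.50| = 11.97 °C
|q_surr| = (83.7 × 3.96) × 11.97 = 331.452 × 11.97 = 3967 J
n(NH₄NO₃) = 15.8 / 80.04 = 0.1974 mol
Temperature fell, so q_rxn = +|q_surr| = 3.967 kJ
ΔH = q_rxn / n = 20.10 kJ/mol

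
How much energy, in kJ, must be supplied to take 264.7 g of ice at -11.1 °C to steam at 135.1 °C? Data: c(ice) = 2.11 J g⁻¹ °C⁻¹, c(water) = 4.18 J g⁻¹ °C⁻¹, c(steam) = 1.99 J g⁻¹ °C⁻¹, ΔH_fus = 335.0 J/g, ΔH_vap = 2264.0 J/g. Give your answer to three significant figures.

q1 (heat ice -11.1→0.0 °C): 264.7 × 2.11 × 11.1 = 6200 J
q2 (melt at 0 °C): 264.7 × 335.0 = 88675 J
q3 (heat water 0.0→100.0 °C): 264.7 × 4.18 × 100.0 = 110645 J
q4 (vaporize at 100 °C): 264.7 × 2264.0 = 599281 J
q5 (heat steam 100.0→135.1 °C): 264.7 × 1.99 × 35.1 = 18489 J
Total: 6200 + 88675 + 110645 + 599281 + 18489 = 823290 J = 823 kJ

q = 823 kJ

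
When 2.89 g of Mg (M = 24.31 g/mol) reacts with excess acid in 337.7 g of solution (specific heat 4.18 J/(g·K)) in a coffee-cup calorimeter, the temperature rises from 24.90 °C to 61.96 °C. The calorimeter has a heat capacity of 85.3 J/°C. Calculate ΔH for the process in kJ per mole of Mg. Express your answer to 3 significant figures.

|ΔT| = |61.96 − 24.90| = 37.06 °C
|q_surr| = (337.7 × 4.18 + 85.3) × 37.06 = 1496.886 × 37.06 = 55470 J
n(Mg) = 2.89 / 24.31 = 0.1189 mol
Temperature rose, so q_rxn = −|q_surr| = -55.47 kJ
ΔH = q_rxn / n = -466.5 kJ/mol

ΔH = -467 kJ/mol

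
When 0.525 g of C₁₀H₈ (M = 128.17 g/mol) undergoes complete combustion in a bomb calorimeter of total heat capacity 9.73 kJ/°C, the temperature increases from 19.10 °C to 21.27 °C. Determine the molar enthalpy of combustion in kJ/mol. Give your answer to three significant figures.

ΔT = 21.27 − 19.10 = 2.17 °C
q_cal = C_cal × ΔT = 9.73 × 2.17 = 21.1141 kJ
n = 0.525 / 128.17 = 0.004096 mol
q_rxn = −q_cal = -21.1141 kJ
ΔH = -21.1141 / 0.004096 = -5154.8 kJ/mol

ΔH = -5150 kJ/mol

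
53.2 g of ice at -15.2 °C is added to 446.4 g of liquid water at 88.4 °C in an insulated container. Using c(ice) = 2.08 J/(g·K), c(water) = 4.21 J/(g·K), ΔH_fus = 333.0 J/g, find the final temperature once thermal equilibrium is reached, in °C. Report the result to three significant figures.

T_f = 69.8 °C

Heat to bring ice to 0 °C and melt it: q₁ = 53.2×2.08×15.2 + 53.2×333.0 = 19398 J
Heat the water can supply cooling to 0 °C: 446.4×4.21×88.4 = 166134 J > q₁, so all ice melts.
Energy balance: 446.4×4.21×(88.4 − T) = 19398 + 53.2×4.21×(T − 0)
1879.344(88.4 − T) = 19398 + 223.972 T
166134 − 19398 = 2103.316 T
T = 146736 / 2103.316 = 69.76 °C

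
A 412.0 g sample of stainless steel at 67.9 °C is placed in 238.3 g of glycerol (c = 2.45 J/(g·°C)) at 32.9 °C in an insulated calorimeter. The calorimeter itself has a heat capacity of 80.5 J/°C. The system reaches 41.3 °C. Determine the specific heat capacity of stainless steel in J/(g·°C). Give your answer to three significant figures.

c = 0.509 J/(g·°C)

q_gained = (238.3 × 2.45 + 80.5) × (41.3 − 32.9) = 5580 J
q_lost = 412.0 × c × (67.9 − 41.3) = 10959.2 c
Set equal: c = 5580 / 10959.2 = 0.509 J/(g·°C)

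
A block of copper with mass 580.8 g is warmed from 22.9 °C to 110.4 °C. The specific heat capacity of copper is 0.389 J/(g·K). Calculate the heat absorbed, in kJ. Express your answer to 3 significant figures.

q = 19.8 kJ

q = m c ΔT = 580.8 × 0.389 × (110.4 − 22.9)
q = 580.8 × 0.389 × 87.5 = 19770 J = 19.8 kJ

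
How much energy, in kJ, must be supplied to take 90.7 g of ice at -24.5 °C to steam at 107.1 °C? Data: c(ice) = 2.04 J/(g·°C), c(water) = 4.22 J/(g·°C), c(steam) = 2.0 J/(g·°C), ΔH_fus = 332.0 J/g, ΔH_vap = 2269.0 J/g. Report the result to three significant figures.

q1 (heat ice -24.5→0.0 °C): 90.7 × 2.04 × 24.5 = 4533 J
q2 (melt at 0 °C): 90.7 × 332.0 = 30112 J
q3 (heat water 0.0→100.0 °C): 90.7 × 4.22 × 100.0 = 38275 J
q4 (vaporize at 100 °C): 90.7 × 2269.0 = 205798 J
q5 (heat steam 100.0→107.1 °C): 90.7 × 2.0 × 7.1 = 1288 J
Total: 4533 + 30112 + 38275 + 205798 + 1288 = 280006 J = 280 kJ

q = 280 kJ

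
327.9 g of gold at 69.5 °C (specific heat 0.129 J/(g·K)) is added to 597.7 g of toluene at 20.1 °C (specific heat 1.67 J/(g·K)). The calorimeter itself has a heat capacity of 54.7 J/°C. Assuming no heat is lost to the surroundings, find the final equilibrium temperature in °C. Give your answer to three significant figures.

Heat lost by gold = heat gained by toluene + calorimeter.
(327.9)(0.129)(69.5 − T) = [(597.7)(1.67) + 54.7](T − 20.1)
42.2991 (69.5 − T) = 1052.859 (T − 20.1)
2939.8 − 42.2991 T = 1052.859 T − 21162
24101.8 = 1095.1581 T
T = 22.01 °C

T_f = 22.0 °C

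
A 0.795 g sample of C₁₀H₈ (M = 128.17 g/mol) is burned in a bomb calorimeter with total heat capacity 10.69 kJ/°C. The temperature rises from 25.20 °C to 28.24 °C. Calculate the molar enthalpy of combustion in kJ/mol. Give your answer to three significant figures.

ΔT = 28.24 − 25.20 = 3.04 °C
q_cal = C_cal × ΔT = 10.69 × 3.04 = 32.4976 kJ
n = 0.795 / 128.17 = 0.006203 mol
q_rxn = −q_cal = -32.4976 kJ
ΔH = -32.4976 / 0.006203 = -5239 kJ/mol

ΔH = -5240 kJ/mol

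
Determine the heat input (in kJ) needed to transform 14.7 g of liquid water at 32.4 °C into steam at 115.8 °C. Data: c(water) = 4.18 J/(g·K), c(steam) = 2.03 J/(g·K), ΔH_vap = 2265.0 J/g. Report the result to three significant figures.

q = 37.9 kJ

q1 (heat water 32.4→100.0 °C): 14.7 × 4.18 × 67.6 = 4154 J
q2 (vaporize at 100 °C): 14.7 × 2265.0 = 33296 J
q3 (heat steam 100.0→115.8 °C): 14.7 × 2.03 × 15.8 = 471 J
Total: 4154 + 33296 + 471 = 37921 J = 37.9 kJ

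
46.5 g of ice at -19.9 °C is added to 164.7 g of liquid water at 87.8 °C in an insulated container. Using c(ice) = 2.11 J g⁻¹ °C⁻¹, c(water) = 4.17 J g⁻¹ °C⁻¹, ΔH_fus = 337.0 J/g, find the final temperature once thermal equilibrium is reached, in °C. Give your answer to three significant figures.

Heat to bring ice to 0 °C and melt it: q₁ = 46.5×2.11×19.9 + 46.5×337.0 = 17623 J
Heat the water can supply cooling to 0 °C: 164.7×4.17×87.8 = 60301.0 J > q₁, so all ice melts.
Energy balance: 164.7×4.17×(87.8 − T) = 17623 + 46.5×4.17×(T − 0)
686.799(87.8 − T) = 17623 + 193.905 T
60301.0 − 17623 = 880.704 T
T = 42678.0 / 880.704 = 48.46 °C

T_f = 48.5 °C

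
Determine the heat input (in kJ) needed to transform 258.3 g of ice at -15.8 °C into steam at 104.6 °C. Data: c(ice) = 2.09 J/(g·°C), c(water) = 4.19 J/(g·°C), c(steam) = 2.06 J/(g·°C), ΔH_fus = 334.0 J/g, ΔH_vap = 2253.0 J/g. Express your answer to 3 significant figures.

q = 787 kJ

q1 (heat ice -15.8→0.0 °C): 258.3 × 2.09 × 15.8 = 8530 J
q2 (melt at 0 °C): 258.3 × 334.0 = 86272 J
q3 (heat water 0.0→100.0 °C): 258.3 × 4.19 × 100.0 = 108228 J
q4 (vaporize at 100 °C): 258.3 × 2253.0 = 581950 J
q5 (heat steam 100.0→104.6 °C): 258.3 × 2.06 × 4.6 = 2448 J
Total: 8530 + 86272 + 108228 + 581950 + 2448 = 787428 J = 787 kJ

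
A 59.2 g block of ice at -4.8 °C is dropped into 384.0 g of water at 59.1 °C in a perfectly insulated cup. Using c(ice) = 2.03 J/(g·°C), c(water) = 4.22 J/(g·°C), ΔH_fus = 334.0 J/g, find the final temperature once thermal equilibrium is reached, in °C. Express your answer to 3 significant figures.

T_f = 40.3 °C

Heat to bring ice to 0 °C and melt it: q₁ = 59.2×2.03×4.8 + 59.2×334.0 = 20350 J
Heat the water can supply cooling to 0 °C: 384.0×4.22×59.1 = 95770.4 J > q₁, so all ice melts.
Energy balance: 384.0×4.22×(59.1 − T) = 20350 + 59.2×4.22×(T − 0)
1620.48(59.1 − T) = 20350 + 249.824 T
95770.4 − 20350 = 1870.304 T
T = 75420.4 / 1870.304 = 40.33 °C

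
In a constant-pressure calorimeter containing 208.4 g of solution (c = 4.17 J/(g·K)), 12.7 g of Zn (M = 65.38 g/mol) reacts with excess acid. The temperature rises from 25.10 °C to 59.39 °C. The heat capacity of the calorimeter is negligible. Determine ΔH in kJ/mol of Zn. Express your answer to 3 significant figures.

ΔH = -153 kJ/mol

|ΔT| = |59.39 − 25.10| = 34.29 °C
|q_surr| = (208.4 × 4.17) × 34.29 = 869.028 × 34.29 = 29800 J
n(Zn) = 12.7 / 65.38 = 0.1942 mol
Temperature rose, so q_rxn = −|q_surr| = -29.80 kJ
ΔH = q_rxn / n = -153.45 kJ/mol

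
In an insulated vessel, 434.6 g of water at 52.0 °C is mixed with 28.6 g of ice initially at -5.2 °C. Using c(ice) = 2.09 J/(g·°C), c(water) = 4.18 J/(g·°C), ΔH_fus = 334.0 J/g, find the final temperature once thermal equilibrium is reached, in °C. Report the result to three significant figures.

T_f = 43.7 °C

Heat to bring ice to 0 °C and melt it: q₁ = 28.6×2.09×5.2 + 28.6×334.0 = 9863.2 J
Heat the water can supply cooling to 0 °C: 434.6×4.18×52.0 = 94464.7 J > q₁, so all ice melts.
Energy balance: 434.6×4.18×(52.0 − T) = 9863.2 + 28.6×4.18×(T − 0)
1816.628(52.0 − T) = 9863.2 + 119.548 T
94464.7 − 9863.2 = 1936.176 T
T = 84601.5 / 1936.176 = 43.70 °C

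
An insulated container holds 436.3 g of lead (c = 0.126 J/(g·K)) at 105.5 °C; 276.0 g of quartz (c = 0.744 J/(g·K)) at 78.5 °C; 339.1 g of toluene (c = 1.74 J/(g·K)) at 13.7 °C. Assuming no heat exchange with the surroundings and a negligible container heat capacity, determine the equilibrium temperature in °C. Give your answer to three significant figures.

Σ mᵢcᵢ(T − Tᵢ) = 0  ⇒  T = Σ mᵢcᵢTᵢ / Σ mᵢcᵢ
Σ mᵢcᵢ = 436.3×0.126 + 276.0×0.744 + 339.1×1.74 = 850.3518
Σ mᵢcᵢTᵢ = 54.9738×105.5 + 205.344×78.5 + 590.034×13.7 = 30003
T = 30003 / 850.3518 = 35.28 °C

T_f = 35.3 °C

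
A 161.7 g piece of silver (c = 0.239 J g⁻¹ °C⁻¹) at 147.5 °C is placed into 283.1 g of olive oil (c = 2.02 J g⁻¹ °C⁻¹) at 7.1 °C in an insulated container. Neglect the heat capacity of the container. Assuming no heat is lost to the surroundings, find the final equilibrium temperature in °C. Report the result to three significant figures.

Heat lost by silver = heat gained by olive oil.
(161.7)(0.239)(147.5 − T) = (283.1)(2.02)(T − 7.1)
38.6463 (147.5 − T) = 571.862 (T − 7.1)
5700.3 − 38.6463 T = 571.862 T − 4060.2
9760.5 = 610.5083 T
T = 15.99 °C

T_f = 16.0 °C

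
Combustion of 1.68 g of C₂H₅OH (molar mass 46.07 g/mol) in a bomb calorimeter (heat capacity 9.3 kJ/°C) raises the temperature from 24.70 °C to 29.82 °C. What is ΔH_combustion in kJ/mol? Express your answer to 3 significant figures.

ΔH = -1310 kJ/mol

ΔT = 29.82 − 24.70 = 5.12 °C
q_cal = C_cal × ΔT = 9.3 × 5.12 = 47.616 kJ
n = 1.68 / 46.07 = 0.03647 mol
q_rxn = −q_cal = -47.616 kJ
ΔH = -47.616 / 0.03647 = -1306 kJ/mol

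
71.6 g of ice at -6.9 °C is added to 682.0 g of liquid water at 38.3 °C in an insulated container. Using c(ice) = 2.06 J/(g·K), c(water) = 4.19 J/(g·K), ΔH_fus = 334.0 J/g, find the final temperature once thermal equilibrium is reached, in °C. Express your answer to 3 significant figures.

Heat to bring ice to 0 °C and melt it: q₁ = 71.6×2.06×6.9 + 71.6×334.0 = 24932 J
Heat the water can supply cooling to 0 °C: 682.0×4.19×38.3 = 109445 J > q₁, so all ice melts.
Energy balance: 682.0×4.19×(38.3 − T) = 24932 + 71.6×4.19×(T − 0)
2857.58(38.3 − T) = 24932 + 300.004 T
109445 − 24932 = 3157.584 T
T = 84513 / 3157.584 = 26.77 °C

T_f = 26.8 °C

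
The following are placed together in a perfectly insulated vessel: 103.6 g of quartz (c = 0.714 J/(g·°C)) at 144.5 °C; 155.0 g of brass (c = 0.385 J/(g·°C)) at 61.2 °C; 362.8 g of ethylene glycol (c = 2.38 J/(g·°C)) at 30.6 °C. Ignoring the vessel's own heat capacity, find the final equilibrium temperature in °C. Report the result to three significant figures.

Σ mᵢcᵢ(T − Tᵢ) = 0  ⇒  T = Σ mᵢcᵢTᵢ / Σ mᵢcᵢ
Σ mᵢcᵢ = 103.6×0.714 + 155.0×0.385 + 362.8×2.38 = 997.1094
Σ mᵢcᵢTᵢ = 73.9704×144.5 + 59.675×61.2 + 863.464×30.6 = 40763
T = 40763 / 997.1094 = 40.88 °C

T_f = 40.9 °C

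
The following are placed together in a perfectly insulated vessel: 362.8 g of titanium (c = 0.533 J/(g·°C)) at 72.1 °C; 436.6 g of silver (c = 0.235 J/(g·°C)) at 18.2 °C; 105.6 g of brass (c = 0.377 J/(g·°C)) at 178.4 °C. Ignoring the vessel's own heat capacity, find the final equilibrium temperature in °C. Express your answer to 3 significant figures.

Σ mᵢcᵢ(T − Tᵢ) = 0  ⇒  T = Σ mᵢcᵢTᵢ / Σ mᵢcᵢ
Σ mᵢcᵢ = 362.8×0.533 + 436.6×0.235 + 105.6×0.377 = 335.7846
Σ mᵢcᵢTᵢ = 193.3724×72.1 + 102.601×18.2 + 39.8112×178.4 = 22912
T = 22912 / 335.7846 = 68.23 °C

T_f = 68.2 °C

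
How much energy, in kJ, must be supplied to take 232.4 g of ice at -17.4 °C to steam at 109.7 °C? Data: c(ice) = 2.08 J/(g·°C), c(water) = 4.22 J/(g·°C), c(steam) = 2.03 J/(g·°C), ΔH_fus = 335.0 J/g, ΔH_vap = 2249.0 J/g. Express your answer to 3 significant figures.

q = 712 kJ

q1 (heat ice -17.4→0.0 °C): 232.4 × 2.08 × 17.4 = 8411 J
q2 (melt at 0 °C): 232.4 × 335.0 = 77854 J
q3 (heat water 0.0→100.0 °C): 232.4 × 4.22 × 100.0 = 98073 J
q4 (vaporize at 100 °C): 232.4 × 2249.0 = 522668 J
q5 (heat steam 100.0→109.7 °C): 232.4 × 2.03 × 9.7 = 4576 J
Total: 8411 + 77854 + 98073 + 522668 + 4576 = 711582 J = 712 kJ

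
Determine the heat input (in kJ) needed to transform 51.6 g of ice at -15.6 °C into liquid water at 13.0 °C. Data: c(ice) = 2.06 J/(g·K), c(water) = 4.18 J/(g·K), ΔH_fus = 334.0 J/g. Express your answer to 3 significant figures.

q = 21.7 kJ

q1 (heat ice -15.6→0.0 °C): 51.6 × 2.06 × 15.6 = 1658 J
q2 (melt at 0 °C): 51.6 × 334.0 = 17234 J
q3 (heat water 0.0→13.0 °C): 51.6 × 4.18 × 13.0 = 2804 J
Total: 1658 + 17234 + 2804 = 21696 J = 21.7 kJ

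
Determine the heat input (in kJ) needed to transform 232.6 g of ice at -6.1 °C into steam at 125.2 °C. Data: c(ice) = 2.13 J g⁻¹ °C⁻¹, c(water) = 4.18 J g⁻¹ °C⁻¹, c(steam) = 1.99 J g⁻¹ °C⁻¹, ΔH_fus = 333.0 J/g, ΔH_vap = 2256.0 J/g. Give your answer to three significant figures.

q = 714 kJ

q1 (heat ice -6.1→0.0 °C): 232.6 × 2.13 × 6.1 = 3022 J
q2 (melt at 0 °C): 232.6 × 333.0 = 77456 J
q3 (heat water 0.0→100.0 °C): 232.6 × 4.18 × 100.0 = 97227 J
q4 (vaporize at 100 °C): 232.6 × 2256.0 = 524746 J
q5 (heat steam 100.0→125.2 °C): 232.6 × 1.99 × 25.2 = 11664 J
Total: 3022 + 77456 + 97227 + 524746 + 11664 = 714115 J = 714 kJ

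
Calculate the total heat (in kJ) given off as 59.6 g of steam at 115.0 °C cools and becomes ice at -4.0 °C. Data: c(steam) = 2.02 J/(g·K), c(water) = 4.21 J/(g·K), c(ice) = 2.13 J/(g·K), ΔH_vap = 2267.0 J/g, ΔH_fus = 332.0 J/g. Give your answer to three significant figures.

q = 182 kJ

q1 (cool steam 115.0→100 °C): 59.6 × 2.02 × 15.0 = 1806 J
q2 (condense at 100 °C): 59.6 × 2267.0 = 135113 J
q3 (cool water 100→0 °C): 59.6 × 4.21 × 100.0 = 25092 J
q4 (freeze at 0 °C): 59.6 × 332.0 = 19787 J
q5 (cool ice 0→-4.0 °C): 59.6 × 2.13 × 4.0 = 508 J
Total: 1806 + 135113 + 25092 + 19787 + 508 = 182306 J = 182 kJ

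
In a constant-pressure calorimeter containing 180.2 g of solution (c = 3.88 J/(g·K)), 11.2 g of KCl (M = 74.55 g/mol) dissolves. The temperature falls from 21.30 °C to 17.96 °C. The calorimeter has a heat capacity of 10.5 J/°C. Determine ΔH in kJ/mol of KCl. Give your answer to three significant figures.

|ΔT| = |17.96 − 21.30| = 3.34 °C
|q_surr| = (180.2 × 3.88 + 10.5) × 3.34 = 709.676 × 3.34 = 2370 J
n(KCl) = 11.2 / 74.55 = 0.1502 mol
Temperature fell, so q_rxn = +|q_surr| = 2.370 kJ
ΔH = q_rxn / n = 15.78 kJ/mol

ΔH = 15.8 kJ/mol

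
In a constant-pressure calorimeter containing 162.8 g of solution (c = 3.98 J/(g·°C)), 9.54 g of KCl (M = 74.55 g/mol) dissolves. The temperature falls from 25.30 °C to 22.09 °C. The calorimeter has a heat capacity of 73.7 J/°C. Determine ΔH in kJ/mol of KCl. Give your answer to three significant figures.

|ΔT| = |22.09 − 25.30| = 3.21 °C
|q_surr| = (162.8 × 3.98 + 73.7) × 3.21 = 721.644 × 3.21 = 2316 J
n(KCl) = 9.54 / 74.55 = 0.1280 mol
Temperature fell, so q_rxn = +|q_surr| = 2.316 kJ
ΔH = q_rxn / n = 18.09 kJ/mol

ΔH = 18.1 kJ/mol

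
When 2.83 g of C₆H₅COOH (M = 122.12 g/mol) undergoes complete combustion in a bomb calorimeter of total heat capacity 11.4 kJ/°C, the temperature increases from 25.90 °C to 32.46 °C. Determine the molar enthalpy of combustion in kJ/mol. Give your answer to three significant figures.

ΔT = 32.46 − 25.90 = 6.56 °C
q_cal = C_cal × ΔT = 11.4 × 6.56 = 74.784 kJ
n = 2.83 / 122.12 = 0.02317 mol
q_rxn = −q_cal = -74.784 kJ
ΔH = -74.784 / 0.02317 = -3228 kJ/mol

ΔH = -3230 kJ/mol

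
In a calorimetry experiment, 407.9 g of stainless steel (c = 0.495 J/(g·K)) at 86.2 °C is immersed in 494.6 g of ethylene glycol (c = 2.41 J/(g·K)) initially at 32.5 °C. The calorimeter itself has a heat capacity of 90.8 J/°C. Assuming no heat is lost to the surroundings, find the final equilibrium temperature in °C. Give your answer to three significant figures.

T_f = 39.8 °C

Heat lost by stainless steel = heat gained by ethylene glycol + calorimeter.
(407.9)(0.495)(86.2 − T) = [(494.6)(2.41) + 90.8](T − 32.5)
201.9105 (86.2 − T) = 1282.786 (T − 32.5)
17405 − 201.9105 T = 1282.786 T − 41691
59096 = 1484.6965 T
T = 39.80 °C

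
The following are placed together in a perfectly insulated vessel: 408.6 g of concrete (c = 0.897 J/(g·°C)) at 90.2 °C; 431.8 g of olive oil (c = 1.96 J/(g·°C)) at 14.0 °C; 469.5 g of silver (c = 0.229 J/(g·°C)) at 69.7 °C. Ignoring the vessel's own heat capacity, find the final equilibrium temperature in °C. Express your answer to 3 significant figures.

Σ mᵢcᵢ(T − Tᵢ) = 0  ⇒  T = Σ mᵢcᵢTᵢ / Σ mᵢcᵢ
Σ mᵢcᵢ = 408.6×0.897 + 431.8×1.96 + 469.5×0.229 = 1320.3577
Σ mᵢcᵢTᵢ = 366.5142×90.2 + 846.328×14.0 + 107.5155×69.7 = 52402
T = 52402 / 1320.3577 = 39.69 °C

T_f = 39.7 °C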